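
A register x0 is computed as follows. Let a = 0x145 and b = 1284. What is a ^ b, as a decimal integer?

0x145 = 00101000101
1284 = 10100000100
XOR → 10001000001 = 1089

1089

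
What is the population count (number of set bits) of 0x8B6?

6

0x8B6 = 100010110110
Count the 1s: 1 + 1 + 1 + 1 + 1 + 1 = 6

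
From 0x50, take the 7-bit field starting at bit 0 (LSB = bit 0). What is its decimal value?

80

v = 01010000
Shift right by 0: 01010000
Mask low 7 bits: 1010000 = 80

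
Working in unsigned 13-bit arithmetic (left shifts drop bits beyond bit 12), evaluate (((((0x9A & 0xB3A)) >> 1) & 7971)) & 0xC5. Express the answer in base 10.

1

0x9A = 0000010011010
0xB3A = 0101100111010
→ & → 0000000011010 = 26
→ >> 1 → 0000000001101 = 13
7971 = 1111100100011
→ & → 0000000000001 = 1
0xC5 = 0000011000101
→ & → 0000000000001 = 1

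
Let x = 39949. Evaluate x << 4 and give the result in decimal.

639184

39949 = 00001001110000001101
shift left by 4 → 10011100000011010000 = 639184
(equivalently, 39949 × 2^4 = 39949 × 16)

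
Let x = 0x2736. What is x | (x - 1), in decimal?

10039

x = 10011100110110 = 10038
x - 1 = 10011100110101
OR    = 10011100110111 = 10039
(x | (x - 1) sets all bits below the lowest set bit.)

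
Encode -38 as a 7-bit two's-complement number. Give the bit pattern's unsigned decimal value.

38 in 7 bits: 0100110
Invert: 1011001
Add 1:  1011010 = 90
(Check: 2^7 - 38 = 128 - 38 = 90.)

90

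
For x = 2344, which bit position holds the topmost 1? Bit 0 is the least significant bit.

2344 = 100100101000
The topmost 1 is at position 11 (since 2^11 = 2048 ≤ 2344 < 4096).

11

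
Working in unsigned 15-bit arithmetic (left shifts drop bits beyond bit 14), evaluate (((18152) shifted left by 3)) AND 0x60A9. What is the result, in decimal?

18152 = 100011011101000
→ shifted left by 3 (mod 2^15) → 011011101000000 = 14144
0x60A9 = 110000010101001
→ AND → 010000000000000 = 8192

8192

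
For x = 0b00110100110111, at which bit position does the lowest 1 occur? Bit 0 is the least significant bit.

0

0b00110100110111 = 110100110111
Trailing zeros: 0, so the lowest set bit is bit 0 (value 1).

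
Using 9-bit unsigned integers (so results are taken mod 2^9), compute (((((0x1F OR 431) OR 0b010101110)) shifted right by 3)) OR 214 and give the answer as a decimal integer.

247

0x1F = 000011111
431 = 110101111
→ OR → 110111111 = 447
0b010101110 = 010101110
→ OR → 110111111 = 447
→ shifted right by 3 → 000110111 = 55
214 = 011010110
→ OR → 011110111 = 247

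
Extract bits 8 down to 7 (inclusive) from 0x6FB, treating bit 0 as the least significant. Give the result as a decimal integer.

1

v = 0011011111011
Shift right by 7: 001101
Mask low 2 bits: 01 = 1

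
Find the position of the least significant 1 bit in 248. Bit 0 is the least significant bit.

3

248 = 11111000
Trailing zeros: 3, so the lowest set bit is bit 3 (value 8).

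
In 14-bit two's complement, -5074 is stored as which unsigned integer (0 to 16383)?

5074 in 14 bits: 01001111010010
Invert: 10110000101101
Add 1:  10110000101110 = 11310
(Check: 2^14 - 5074 = 16384 - 5074 = 11310.)

11310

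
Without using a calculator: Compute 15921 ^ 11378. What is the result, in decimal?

4675

15921 = 11111000110001
11378 = 10110001110010
XOR → 01001001000011 = 4675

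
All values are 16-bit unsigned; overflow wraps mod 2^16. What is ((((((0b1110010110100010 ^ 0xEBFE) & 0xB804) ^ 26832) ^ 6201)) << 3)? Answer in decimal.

51048

0b1110010110100010 = 1110010110100010
0xEBFE = 1110101111111110
→ ^ → 0000111001011100 = 3676
0xB804 = 1011100000000100
→ & → 0000100000000100 = 2052
26832 = 0110100011010000
→ ^ → 0110000011010100 = 24788
6201 = 0001100000111001
→ ^ → 0111100011101101 = 30957
→ << 3 (mod 2^16) → 1100011101101000 = 51048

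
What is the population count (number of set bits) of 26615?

26615 = 110011111110111
Count the 1s: 1 + 1 + 1 + 1 + 1 + 1 + 1 + 1 + 1 + 1 + 1 + 1 = 12

12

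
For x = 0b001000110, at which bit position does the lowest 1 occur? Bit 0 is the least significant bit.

1

0b001000110 = 1000110
Trailing zeros: 1, so the lowest set bit is bit 1 (value 2).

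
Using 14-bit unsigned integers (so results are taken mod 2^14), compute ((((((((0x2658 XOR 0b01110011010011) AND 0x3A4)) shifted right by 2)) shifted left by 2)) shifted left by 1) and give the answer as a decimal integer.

1280

0x2658 = 10011001011000
0b01110011010011 = 01110011010011
→ XOR → 11101010001011 = 14987
0x3A4 = 00001110100100
→ AND → 00001010000000 = 640
→ shifted right by 2 → 00000010100000 = 160
→ shifted left by 2 (mod 2^14) → 00001010000000 = 640
→ shifted left by 1 (mod 2^14) → 00010100000000 = 1280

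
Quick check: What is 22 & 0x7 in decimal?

6

22 = 10110
0x7 = 00111
AND → 00110 = 6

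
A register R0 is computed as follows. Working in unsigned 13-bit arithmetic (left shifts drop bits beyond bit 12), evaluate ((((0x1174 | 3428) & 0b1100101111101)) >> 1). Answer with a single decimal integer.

3258

0x1174 = 1000101110100
3428 = 0110101100100
→ | → 1110101110100 = 7540
0b1100101111101 = 1100101111101
→ & → 1100101110100 = 6516
→ >> 1 → 0110010111010 = 3258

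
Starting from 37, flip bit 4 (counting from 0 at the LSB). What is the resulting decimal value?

53

x = 0000100101
bit 4 is currently 0; toggle it via x ^ (1 << 4) = x ^ 16
→ 0000110101 = 53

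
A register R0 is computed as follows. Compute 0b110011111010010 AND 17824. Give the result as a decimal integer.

a = 110011111010010
17824 = 100010110100000
AND → 100010110000000 = 17792

17792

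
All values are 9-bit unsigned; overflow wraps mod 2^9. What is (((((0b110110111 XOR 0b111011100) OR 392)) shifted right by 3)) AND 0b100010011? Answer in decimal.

0b110110111 = 110110111
0b111011100 = 111011100
→ XOR → 001101011 = 107
392 = 110001000
→ OR → 111101011 = 491
→ shifted right by 3 → 000111101 = 61
0b100010011 = 100010011
→ AND → 000010001 = 17

17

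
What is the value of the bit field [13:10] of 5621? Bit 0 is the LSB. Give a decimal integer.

v = 01010111110101
Shift right by 10: 0101
Mask low 4 bits: 0101 = 5

5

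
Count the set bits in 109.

5

109 = 1101101
Count the 1s: 1 + 1 + 1 + 1 + 1 = 5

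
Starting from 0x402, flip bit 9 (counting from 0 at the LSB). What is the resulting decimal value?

1538

x = 10000000010
bit 9 is currently 0; toggle it via x ^ (1 << 9) = x ^ 512
→ 11000000010 = 1538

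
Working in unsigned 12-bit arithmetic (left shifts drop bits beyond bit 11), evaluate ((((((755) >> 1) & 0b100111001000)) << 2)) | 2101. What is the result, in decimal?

3381

755 = 001011110011
→ >> 1 → 000101111001 = 377
0b100111001000 = 100111001000
→ & → 000101001000 = 328
→ << 2 (mod 2^12) → 010100100000 = 1312
2101 = 100000110101
→ | → 110100110101 = 3381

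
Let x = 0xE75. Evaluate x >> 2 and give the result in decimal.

925

0xE75 = 111001110101
shift right by 2 → 001110011101 = 925
(equivalently, floor(3701 / 4))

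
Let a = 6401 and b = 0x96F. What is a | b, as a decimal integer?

6401 = 1100100000001
0x96F = 0100101101111
 OR → 1100101101111 = 6511

6511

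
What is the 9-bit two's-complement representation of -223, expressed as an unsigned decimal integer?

289

223 in 9 bits: 011011111
Invert: 100100000
Add 1:  100100001 = 289
(Check: 2^9 - 223 = 512 - 223 = 289.)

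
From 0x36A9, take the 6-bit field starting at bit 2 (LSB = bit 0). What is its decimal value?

42

v = 11011010101001
Shift right by 2: 110110101010
Mask low 6 bits: 101010 = 42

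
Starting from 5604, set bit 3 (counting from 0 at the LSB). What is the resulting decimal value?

x = 1010111100100
bit 3 is currently 0; set it via x | (1 << 3) = x | 8
→ 1010111101100 = 5612

5612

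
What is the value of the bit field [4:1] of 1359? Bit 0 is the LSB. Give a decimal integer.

v = 10101001111
Shift right by 1: 1010100111
Mask low 4 bits: 0111 = 7

7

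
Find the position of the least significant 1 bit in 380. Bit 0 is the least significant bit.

380 = 101111100
Trailing zeros: 2, so the lowest set bit is bit 2 (value 4).

2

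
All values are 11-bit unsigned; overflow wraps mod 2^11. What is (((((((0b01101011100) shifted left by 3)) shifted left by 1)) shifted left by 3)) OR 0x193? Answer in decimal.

0b01101011100 = 01101011100
→ shifted left by 3 (mod 2^11) → 01011100000 = 736
→ shifted left by 1 (mod 2^11) → 10111000000 = 1472
→ shifted left by 3 (mod 2^11) → 11000000000 = 1536
0x193 = 00110010011
→ OR → 11110010011 = 1939

1939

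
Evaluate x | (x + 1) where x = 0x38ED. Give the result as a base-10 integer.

x = 11100011101101 = 14573
x + 1 = 11100011101110
OR    = 11100011101111 = 14575
(x | (x + 1) sets the lowest cleared bit.)

14575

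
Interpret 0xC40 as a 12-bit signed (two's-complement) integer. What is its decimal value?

-960

pattern = 110001000000 (MSB is 1 ⇒ negative)
Invert: 001110111111, add 1 → 001111000000 = 960, so the value is -960.
(Equivalently: 3136 - 2^12 = 3136 - 4096 = -960.)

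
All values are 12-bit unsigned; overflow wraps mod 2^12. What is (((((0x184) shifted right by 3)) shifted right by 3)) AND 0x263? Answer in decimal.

2

0x184 = 000110000100
→ shifted right by 3 → 000000110000 = 48
→ shifted right by 3 → 000000000110 = 6
0x263 = 001001100011
→ AND → 000000000010 = 2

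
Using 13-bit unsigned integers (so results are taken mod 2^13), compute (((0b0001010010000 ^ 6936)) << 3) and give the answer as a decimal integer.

0b0001010010000 = 0001010010000
6936 = 1101100011000
→ ^ → 1100110001000 = 6536
→ << 3 (mod 2^13) → 0110001000000 = 3136

3136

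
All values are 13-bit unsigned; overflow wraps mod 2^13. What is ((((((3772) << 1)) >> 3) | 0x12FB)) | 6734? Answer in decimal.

7167

3772 = 0111010111100
→ << 1 (mod 2^13) → 1110101111000 = 7544
→ >> 3 → 0001110101111 = 943
0x12FB = 1001011111011
→ | → 1001111111111 = 5119
6734 = 1101001001110
→ | → 1101111111111 = 7167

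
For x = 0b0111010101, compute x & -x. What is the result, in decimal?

1

x = 111010101 = 469
-x (two's complement) = …000101011
AND   = 000000001 = 1
(x & -x isolates the lowest set bit of x.)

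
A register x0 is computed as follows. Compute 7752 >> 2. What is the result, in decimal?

1938

7752 = 1111001001000
shift right by 2 → 0011110010010 = 1938
(equivalently, floor(7752 / 4))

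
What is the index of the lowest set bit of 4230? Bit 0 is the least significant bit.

1

4230 = 1000010000110
Trailing zeros: 1, so the lowest set bit is bit 1 (value 2).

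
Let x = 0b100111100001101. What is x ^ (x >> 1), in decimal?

x = 100111100001101 = 20237
x>>1 = 010011110000110
XOR  = 110100010001011 = 26763
(x ^ (x >> 1) gives the standard binary-reflected Gray code of x.)

26763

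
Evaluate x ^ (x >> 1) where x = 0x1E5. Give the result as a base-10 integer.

279

x = 111100101 = 485
x>>1 = 011110010
XOR  = 100010111 = 279
(x ^ (x >> 1) gives the standard binary-reflected Gray code of x.)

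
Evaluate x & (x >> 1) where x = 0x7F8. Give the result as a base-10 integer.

x = 11111111000 = 2040
x>>1 = 01111111100
AND  = 01111111000 = 1016
(x & (x >> 1) has a 1 wherever x has two consecutive 1 bits.)

1016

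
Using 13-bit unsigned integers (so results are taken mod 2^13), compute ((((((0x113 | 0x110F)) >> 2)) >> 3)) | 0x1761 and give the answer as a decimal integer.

6121

0x113 = 0000100010011
0x110F = 1000100001111
→ | → 1000100011111 = 4383
→ >> 2 → 0010001000111 = 1095
→ >> 3 → 0000010001000 = 136
0x1761 = 1011101100001
→ | → 1011111101001 = 6121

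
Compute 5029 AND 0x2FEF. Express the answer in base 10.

933

5029 = 01001110100101
0x2FEF = 10111111101111
AND → 00001110100101 = 933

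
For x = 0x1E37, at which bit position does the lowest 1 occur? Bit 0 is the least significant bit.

0

0x1E37 = 1111000110111
Trailing zeros: 0, so the lowest set bit is bit 0 (value 1).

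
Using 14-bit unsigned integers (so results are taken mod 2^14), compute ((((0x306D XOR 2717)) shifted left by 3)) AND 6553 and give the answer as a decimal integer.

4480

0x306D = 11000001101101
2717 = 00101010011101
→ XOR → 11101011110000 = 15088
→ shifted left by 3 (mod 2^14) → 01011110000000 = 6016
6553 = 01100110011001
→ AND → 01000110000000 = 4480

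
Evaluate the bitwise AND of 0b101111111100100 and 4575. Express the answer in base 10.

4548

a = 101111111100100
4575 = 001000111011111
AND → 001000111000100 = 4548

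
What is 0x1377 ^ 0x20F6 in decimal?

0x1377 = 01001101110111
0x20F6 = 10000011110110
XOR → 11001110000001 = 13185

13185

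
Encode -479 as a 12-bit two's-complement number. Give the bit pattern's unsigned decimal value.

3617

479 in 12 bits: 000111011111
Invert: 111000100000
Add 1:  111000100001 = 3617
(Check: 2^12 - 479 = 4096 - 479 = 3617.)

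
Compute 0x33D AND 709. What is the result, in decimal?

517

0x33D = 1100111101
709 = 1011000101
AND → 1000000101 = 517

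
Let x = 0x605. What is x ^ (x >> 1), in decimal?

x = 11000000101 = 1541
x>>1 = 01100000010
XOR  = 10100000111 = 1287
(x ^ (x >> 1) gives the standard binary-reflected Gray code of x.)

1287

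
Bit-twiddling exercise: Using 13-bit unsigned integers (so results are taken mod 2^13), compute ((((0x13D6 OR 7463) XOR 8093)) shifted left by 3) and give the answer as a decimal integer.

848

0x13D6 = 1001111010110
7463 = 1110100100111
→ OR → 1111111110111 = 8183
8093 = 1111110011101
→ XOR → 0000001101010 = 106
→ shifted left by 3 (mod 2^13) → 0001101010000 = 848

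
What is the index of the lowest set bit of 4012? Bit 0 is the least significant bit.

2

4012 = 111110101100
Trailing zeros: 2, so the lowest set bit is bit 2 (value 4).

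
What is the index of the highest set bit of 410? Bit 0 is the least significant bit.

8

410 = 110011010
The topmost 1 is at position 8 (since 2^8 = 256 ≤ 410 < 512).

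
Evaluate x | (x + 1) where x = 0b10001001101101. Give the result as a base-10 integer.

x = 10001001101101 = 8813
x + 1 = 10001001101110
OR    = 10001001101111 = 8815
(x | (x + 1) sets the lowest cleared bit.)

8815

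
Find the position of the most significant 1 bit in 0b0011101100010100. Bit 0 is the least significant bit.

0b0011101100010100 = 11101100010100
The topmost 1 is at position 13 (since 2^13 = 8192 ≤ 15124 < 16384).

13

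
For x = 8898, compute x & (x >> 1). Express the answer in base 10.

64

x = 10001011000010 = 8898
x>>1 = 01000101100001
AND  = 00000001000000 = 64
(x & (x >> 1) has a 1 wherever x has two consecutive 1 bits.)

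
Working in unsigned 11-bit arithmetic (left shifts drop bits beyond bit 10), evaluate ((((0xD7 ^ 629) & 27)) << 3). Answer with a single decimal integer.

16

0xD7 = 00011010111
629 = 01001110101
→ ^ → 01010100010 = 674
27 = 00000011011
→ & → 00000000010 = 2
→ << 3 (mod 2^11) → 00000010000 = 16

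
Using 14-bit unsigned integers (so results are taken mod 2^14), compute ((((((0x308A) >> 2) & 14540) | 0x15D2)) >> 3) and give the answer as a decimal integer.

954

0x308A = 11000010001010
→ >> 2 → 00110000100010 = 3106
14540 = 11100011001100
→ & → 00100000000000 = 2048
0x15D2 = 01010111010010
→ | → 01110111010010 = 7634
→ >> 3 → 00001110111010 = 954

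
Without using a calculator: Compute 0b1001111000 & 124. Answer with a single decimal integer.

a = 1001111000
124 = 0001111100
AND → 0001111000 = 120

120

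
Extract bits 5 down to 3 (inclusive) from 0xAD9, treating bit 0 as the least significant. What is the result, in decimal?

3

v = 0101011011001
Shift right by 3: 0101011011
Mask low 3 bits: 011 = 3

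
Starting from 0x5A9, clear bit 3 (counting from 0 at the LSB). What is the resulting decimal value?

1441

x = 10110101001
bit 3 is currently 1; clear it via x & ~(1 << 3) = x & ~8
→ 10110100001 = 1441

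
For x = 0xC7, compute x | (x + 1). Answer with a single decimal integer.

207

x = 11000111 = 199
x + 1 = 11001000
OR    = 11001111 = 207
(x | (x + 1) sets the lowest cleared bit.)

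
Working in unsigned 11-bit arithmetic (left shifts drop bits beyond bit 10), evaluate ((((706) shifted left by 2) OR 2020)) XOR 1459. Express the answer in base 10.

607

706 = 01011000010
→ shifted left by 2 (mod 2^11) → 01100001000 = 776
2020 = 11111100100
→ OR → 11111101100 = 2028
1459 = 10110110011
→ XOR → 01001011111 = 607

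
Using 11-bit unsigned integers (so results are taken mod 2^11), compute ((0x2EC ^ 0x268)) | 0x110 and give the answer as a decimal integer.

404

0x2EC = 01011101100
0x268 = 01001101000
→ ^ → 00010000100 = 132
0x110 = 00100010000
→ | → 00110010100 = 404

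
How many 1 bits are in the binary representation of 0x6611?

6

0x6611 = 110011000010001
Count the 1s: 1 + 1 + 1 + 1 + 1 + 1 = 6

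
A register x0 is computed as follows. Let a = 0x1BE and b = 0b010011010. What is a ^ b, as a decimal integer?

292

0x1BE = 110111110
b = 010011010
XOR → 100100100 = 292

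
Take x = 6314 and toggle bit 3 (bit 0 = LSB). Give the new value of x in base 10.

6306

x = 1100010101010
bit 3 is currently 1; toggle it via x ^ (1 << 3) = x ^ 8
→ 1100010100010 = 6306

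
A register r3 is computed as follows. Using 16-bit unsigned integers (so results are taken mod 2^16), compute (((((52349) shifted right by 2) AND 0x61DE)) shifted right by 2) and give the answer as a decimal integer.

52349 = 1100110001111101
→ shifted right by 2 → 0011001100011111 = 13087
0x61DE = 0110000111011110
→ AND → 0010000100011110 = 8478
→ shifted right by 2 → 0000100001000111 = 2119

2119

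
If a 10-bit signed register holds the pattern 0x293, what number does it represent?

-365

pattern = 1010010011 (MSB is 1 ⇒ negative)
Invert: 0101101100, add 1 → 0101101101 = 365, so the value is -365.
(Equivalently: 659 - 2^10 = 659 - 1024 = -365.)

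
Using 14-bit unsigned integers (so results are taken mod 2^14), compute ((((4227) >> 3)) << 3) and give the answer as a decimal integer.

4227 = 01000010000011
→ >> 3 → 00001000010000 = 528
→ << 3 (mod 2^14) → 01000010000000 = 4224

4224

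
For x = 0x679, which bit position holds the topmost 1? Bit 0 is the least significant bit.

0x679 = 11001111001
The topmost 1 is at position 10 (since 2^10 = 1024 ≤ 1657 < 2048).

10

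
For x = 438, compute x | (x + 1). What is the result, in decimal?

439

x = 110110110 = 438
x + 1 = 110110111
OR    = 110110111 = 439
(x | (x + 1) sets the lowest cleared bit.)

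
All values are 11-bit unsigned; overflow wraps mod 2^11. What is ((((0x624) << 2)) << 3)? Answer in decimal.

1152

0x624 = 11000100100
→ << 2 (mod 2^11) → 00010010000 = 144
→ << 3 (mod 2^11) → 10010000000 = 1152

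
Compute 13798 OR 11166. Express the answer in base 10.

16382

13798 = 11010111100110
11166 = 10101110011110
 OR → 11111111111110 = 16382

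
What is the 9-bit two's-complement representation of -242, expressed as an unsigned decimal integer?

270

242 in 9 bits: 011110010
Invert: 100001101
Add 1:  100001110 = 270
(Check: 2^9 - 242 = 512 - 242 = 270.)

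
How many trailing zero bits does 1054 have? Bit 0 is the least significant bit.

1

1054 = 10000011110
Trailing zeros: 1, so the lowest set bit is bit 1 (value 2).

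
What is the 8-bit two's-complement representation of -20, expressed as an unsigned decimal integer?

236

20 in 8 bits: 00010100
Invert: 11101011
Add 1:  11101100 = 236
(Check: 2^8 - 20 = 256 - 20 = 236.)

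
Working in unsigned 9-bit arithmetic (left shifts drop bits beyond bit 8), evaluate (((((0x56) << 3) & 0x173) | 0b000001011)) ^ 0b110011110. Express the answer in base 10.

421

0x56 = 001010110
→ << 3 (mod 2^9) → 010110000 = 176
0x173 = 101110011
→ & → 000110000 = 48
0b000001011 = 000001011
→ | → 000111011 = 59
0b110011110 = 110011110
→ ^ → 110100101 = 421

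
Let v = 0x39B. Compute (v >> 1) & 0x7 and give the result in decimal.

5

v = 001110011011
Shift right by 1: 00111001101
Mask low 3 bits: 101 = 5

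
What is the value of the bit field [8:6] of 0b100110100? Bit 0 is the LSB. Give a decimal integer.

4

v = 100110100
Shift right by 6: 100
Mask low 3 bits: 100 = 4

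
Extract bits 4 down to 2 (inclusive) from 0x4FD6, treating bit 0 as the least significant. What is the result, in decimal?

v = 100111111010110
Shift right by 2: 1001111110101
Mask low 3 bits: 101 = 5

5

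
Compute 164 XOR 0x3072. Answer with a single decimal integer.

164 = 00000010100100
0x3072 = 11000001110010
XOR → 11000011010110 = 12502

12502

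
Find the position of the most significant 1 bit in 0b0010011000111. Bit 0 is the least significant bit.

0b0010011000111 = 10011000111
The topmost 1 is at position 10 (since 2^10 = 1024 ≤ 1223 < 2048).

10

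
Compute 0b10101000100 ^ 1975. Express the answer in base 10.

a = 10101000100
1975 = 11110110111
XOR → 01011110011 = 755

755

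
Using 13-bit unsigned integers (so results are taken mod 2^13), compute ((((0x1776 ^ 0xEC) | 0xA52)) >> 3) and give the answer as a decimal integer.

0x1776 = 1011101110110
0xEC = 0000011101100
→ ^ → 1011110011010 = 6042
0xA52 = 0101001010010
→ | → 1111111011010 = 8154
→ >> 3 → 0001111111011 = 1019

1019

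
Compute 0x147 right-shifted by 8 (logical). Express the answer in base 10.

1

0x147 = 101000111
shift right by 8 → 000000001 = 1
(equivalently, floor(327 / 256))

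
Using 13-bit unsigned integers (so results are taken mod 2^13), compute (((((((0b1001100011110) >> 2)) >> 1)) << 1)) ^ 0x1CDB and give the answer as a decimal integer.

6173

0b1001100011110 = 1001100011110
→ >> 2 → 0010011000111 = 1223
→ >> 1 → 0001001100011 = 611
→ << 1 (mod 2^13) → 0010011000110 = 1222
0x1CDB = 1110011011011
→ ^ → 1100000011101 = 6173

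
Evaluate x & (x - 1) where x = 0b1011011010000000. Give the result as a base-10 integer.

46592

x = 1011011010000000 = 46720
x - 1 = 1011011001111111
AND   = 1011011000000000 = 46592
(x & (x - 1) clears the lowest set bit of x.)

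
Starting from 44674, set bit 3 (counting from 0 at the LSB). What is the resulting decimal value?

x = 1010111010000010
bit 3 is currently 0; set it via x | (1 << 3) = x | 8
→ 1010111010001010 = 44682

44682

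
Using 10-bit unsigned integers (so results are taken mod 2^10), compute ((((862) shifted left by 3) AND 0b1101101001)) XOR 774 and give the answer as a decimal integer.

358

862 = 1101011110
→ shifted left by 3 (mod 2^10) → 1011110000 = 752
0b1101101001 = 1101101001
→ AND → 1001100000 = 608
774 = 1100000110
→ XOR → 0101100110 = 358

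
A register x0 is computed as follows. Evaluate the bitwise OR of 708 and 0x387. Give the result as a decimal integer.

708 = 1011000100
0x387 = 1110000111
 OR → 1111000111 = 967

967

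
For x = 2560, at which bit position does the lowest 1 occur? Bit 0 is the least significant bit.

9

2560 = 101000000000
Trailing zeros: 9, so the lowest set bit is bit 9 (value 512).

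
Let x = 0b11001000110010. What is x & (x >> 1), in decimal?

4112

x = 11001000110010 = 12850
x>>1 = 01100100011001
AND  = 01000000010000 = 4112
(x & (x >> 1) has a 1 wherever x has two consecutive 1 bits.)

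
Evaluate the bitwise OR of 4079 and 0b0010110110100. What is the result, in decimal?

4095

4079 = 111111101111
b = 010110110100
 OR → 111111111111 = 4095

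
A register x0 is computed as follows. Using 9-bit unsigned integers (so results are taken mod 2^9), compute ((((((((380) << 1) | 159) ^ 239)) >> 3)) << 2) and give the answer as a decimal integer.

380 = 101111100
→ << 1 (mod 2^9) → 011111000 = 248
159 = 010011111
→ | → 011111111 = 255
239 = 011101111
→ ^ → 000010000 = 16
→ >> 3 → 000000010 = 2
→ << 2 (mod 2^9) → 000001000 = 8

8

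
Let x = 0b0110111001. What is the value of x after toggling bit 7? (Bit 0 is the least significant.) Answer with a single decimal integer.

313

x = 0110111001
bit 7 is currently 1; toggle it via x ^ (1 << 7) = x ^ 128
→ 0100111001 = 313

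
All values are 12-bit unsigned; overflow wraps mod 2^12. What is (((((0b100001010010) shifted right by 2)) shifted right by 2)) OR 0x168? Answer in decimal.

0b100001010010 = 100001010010
→ shifted right by 2 → 001000010100 = 532
→ shifted right by 2 → 000010000101 = 133
0x168 = 000101101000
→ OR → 000111101101 = 493

493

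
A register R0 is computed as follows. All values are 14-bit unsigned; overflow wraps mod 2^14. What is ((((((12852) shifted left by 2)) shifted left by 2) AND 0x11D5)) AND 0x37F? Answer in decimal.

320

12852 = 11001000110100
→ shifted left by 2 (mod 2^14) → 00100011010000 = 2256
→ shifted left by 2 (mod 2^14) → 10001101000000 = 9024
0x11D5 = 01000111010101
→ AND → 00000101000000 = 320
0x37F = 00001101111111
→ AND → 00000101000000 = 320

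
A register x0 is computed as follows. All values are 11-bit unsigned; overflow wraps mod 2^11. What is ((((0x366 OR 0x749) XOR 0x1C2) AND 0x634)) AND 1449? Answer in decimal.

1056

0x366 = 01101100110
0x749 = 11101001001
→ OR → 11101101111 = 1903
0x1C2 = 00111000010
→ XOR → 11010101101 = 1709
0x634 = 11000110100
→ AND → 11000100100 = 1572
1449 = 10110101001
→ AND → 10000100000 = 1056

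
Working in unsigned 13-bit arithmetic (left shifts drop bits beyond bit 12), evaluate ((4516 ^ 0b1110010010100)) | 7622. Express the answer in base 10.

4516 = 1000110100100
0b1110010010100 = 1110010010100
→ ^ → 0110100110000 = 3376
7622 = 1110111000110
→ | → 1110111110110 = 7670

7670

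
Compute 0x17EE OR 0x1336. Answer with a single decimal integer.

0x17EE = 1011111101110
0x1336 = 1001100110110
 OR → 1011111111110 = 6142

6142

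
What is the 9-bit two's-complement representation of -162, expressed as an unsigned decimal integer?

350

162 in 9 bits: 010100010
Invert: 101011101
Add 1:  101011110 = 350
(Check: 2^9 - 162 = 512 - 162 = 350.)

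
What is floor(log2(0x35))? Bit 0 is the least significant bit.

0x35 = 110101
The topmost 1 is at position 5 (since 2^5 = 32 ≤ 53 < 64).

5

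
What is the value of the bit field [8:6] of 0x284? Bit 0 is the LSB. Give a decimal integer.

v = 1010000100
Shift right by 6: 1010
Mask low 3 bits: 010 = 2

2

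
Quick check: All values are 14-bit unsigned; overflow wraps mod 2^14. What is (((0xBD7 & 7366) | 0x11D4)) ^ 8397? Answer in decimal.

14619

0xBD7 = 00101111010111
7366 = 01110011000110
→ & → 00100011000110 = 2246
0x11D4 = 01000111010100
→ | → 01100111010110 = 6614
8397 = 10000011001101
→ ^ → 11100100011011 = 14619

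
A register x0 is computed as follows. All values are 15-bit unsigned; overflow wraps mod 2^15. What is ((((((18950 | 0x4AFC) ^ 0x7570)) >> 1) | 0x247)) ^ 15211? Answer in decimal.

9388

18950 = 100101000000110
0x4AFC = 100101011111100
→ | → 100101011111110 = 19198
0x7570 = 111010101110000
→ ^ → 011111110001110 = 16270
→ >> 1 → 001111111000111 = 8135
0x247 = 000001001000111
→ | → 001111111000111 = 8135
15211 = 011101101101011
→ ^ → 010010010101100 = 9388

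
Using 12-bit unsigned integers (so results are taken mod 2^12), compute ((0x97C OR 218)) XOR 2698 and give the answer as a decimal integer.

0x97C = 100101111100
218 = 000011011010
→ OR → 100111111110 = 2558
2698 = 101010001010
→ XOR → 001101110100 = 884

884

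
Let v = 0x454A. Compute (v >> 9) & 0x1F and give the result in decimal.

2

v = 0100010101001010
Shift right by 9: 0100010
Mask low 5 bits: 00010 = 2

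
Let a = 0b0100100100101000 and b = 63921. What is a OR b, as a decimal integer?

63929

a = 0100100100101000
63921 = 1111100110110001
 OR → 1111100110111001 = 63929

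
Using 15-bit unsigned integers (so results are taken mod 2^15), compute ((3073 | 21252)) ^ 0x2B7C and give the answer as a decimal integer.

3073 = 000110000000001
21252 = 101001100000100
→ | → 101111100000101 = 24325
0x2B7C = 010101101111100
→ ^ → 111010001111001 = 29817

29817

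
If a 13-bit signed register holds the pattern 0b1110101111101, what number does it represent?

pattern = 1110101111101 (MSB is 1 ⇒ negative)
Invert: 0001010000010, add 1 → 0001010000011 = 643, so the value is -643.
(Equivalently: 7549 - 2^13 = 7549 - 8192 = -643.)

-643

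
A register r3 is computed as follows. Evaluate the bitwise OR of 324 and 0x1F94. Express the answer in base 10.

324 = 0000101000100
0x1F94 = 1111110010100
 OR → 1111111010100 = 8148

8148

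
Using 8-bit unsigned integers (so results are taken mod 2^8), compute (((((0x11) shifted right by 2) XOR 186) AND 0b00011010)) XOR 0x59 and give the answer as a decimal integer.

0x11 = 00010001
→ shifted right by 2 → 00000100 = 4
186 = 10111010
→ XOR → 10111110 = 190
0b00011010 = 00011010
→ AND → 00011010 = 26
0x59 = 01011001
→ XOR → 01000011 = 67

67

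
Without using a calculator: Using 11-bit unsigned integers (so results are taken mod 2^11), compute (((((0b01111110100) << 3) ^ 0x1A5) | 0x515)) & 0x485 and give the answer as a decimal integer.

1029

0b01111110100 = 01111110100
→ << 3 (mod 2^11) → 11110100000 = 1952
0x1A5 = 00110100101
→ ^ → 11000000101 = 1541
0x515 = 10100010101
→ | → 11100010101 = 1813
0x485 = 10010000101
→ & → 10000000101 = 1029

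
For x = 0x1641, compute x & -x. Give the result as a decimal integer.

1

x = 1011001000001 = 5697
-x (two's complement) = …0100110111111
AND   = 0000000000001 = 1
(x & -x isolates the lowest set bit of x.)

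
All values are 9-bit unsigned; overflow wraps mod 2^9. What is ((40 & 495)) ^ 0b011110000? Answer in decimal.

216

40 = 000101000
495 = 111101111
→ & → 000101000 = 40
0b011110000 = 011110000
→ ^ → 011011000 = 216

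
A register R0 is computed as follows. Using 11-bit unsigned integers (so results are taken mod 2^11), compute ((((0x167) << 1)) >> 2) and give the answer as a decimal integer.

0x167 = 00101100111
→ << 1 (mod 2^11) → 01011001110 = 718
→ >> 2 → 00010110011 = 179

179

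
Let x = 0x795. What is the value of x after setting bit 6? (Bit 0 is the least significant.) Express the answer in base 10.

2005

x = 00011110010101
bit 6 is currently 0; set it via x | (1 << 6) = x | 64
→ 00011111010101 = 2005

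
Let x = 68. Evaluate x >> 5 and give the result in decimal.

2

68 = 1000100
shift right by 5 → 0000010 = 2
(equivalently, floor(68 / 32))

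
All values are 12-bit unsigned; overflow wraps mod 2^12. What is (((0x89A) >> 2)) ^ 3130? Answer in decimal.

0x89A = 100010011010
→ >> 2 → 001000100110 = 550
3130 = 110000111010
→ ^ → 111000011100 = 3612

3612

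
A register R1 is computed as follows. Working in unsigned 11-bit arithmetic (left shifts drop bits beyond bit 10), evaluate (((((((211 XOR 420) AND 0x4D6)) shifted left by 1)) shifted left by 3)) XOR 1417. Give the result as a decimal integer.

211 = 00011010011
420 = 00110100100
→ XOR → 00101110111 = 375
0x4D6 = 10011010110
→ AND → 00001010110 = 86
→ shifted left by 1 (mod 2^11) → 00010101100 = 172
→ shifted left by 3 (mod 2^11) → 10101100000 = 1376
1417 = 10110001001
→ XOR → 00011101001 = 233

233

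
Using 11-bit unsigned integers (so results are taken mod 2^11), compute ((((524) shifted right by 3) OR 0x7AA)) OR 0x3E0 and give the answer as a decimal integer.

524 = 01000001100
→ shifted right by 3 → 00001000001 = 65
0x7AA = 11110101010
→ OR → 11111101011 = 2027
0x3E0 = 01111100000
→ OR → 11111101011 = 2027

2027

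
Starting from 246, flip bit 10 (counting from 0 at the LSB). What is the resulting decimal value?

x = 00011110110
bit 10 is currently 0; toggle it via x ^ (1 << 10) = x ^ 1024
→ 10011110110 = 1270

1270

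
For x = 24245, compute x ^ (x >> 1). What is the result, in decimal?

x = 101111010110101 = 24245
x>>1 = 010111101011010
XOR  = 111000111101111 = 29167
(x ^ (x >> 1) gives the standard binary-reflected Gray code of x.)

29167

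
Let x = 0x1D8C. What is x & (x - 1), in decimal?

x = 1110110001100 = 7564
x - 1 = 1110110001011
AND   = 1110110001000 = 7560
(x & (x - 1) clears the lowest set bit of x.)

7560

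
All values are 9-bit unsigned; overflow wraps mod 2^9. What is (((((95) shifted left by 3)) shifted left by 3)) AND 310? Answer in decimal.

95 = 001011111
→ shifted left by 3 (mod 2^9) → 011111000 = 248
→ shifted left by 3 (mod 2^9) → 111000000 = 448
310 = 100110110
→ AND → 100000000 = 256

256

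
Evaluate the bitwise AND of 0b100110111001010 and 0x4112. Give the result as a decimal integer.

16642

a = 100110111001010
0x4112 = 100000100010010
AND → 100000100000010 = 16642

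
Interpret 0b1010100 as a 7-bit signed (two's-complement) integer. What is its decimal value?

-44

pattern = 1010100 (MSB is 1 ⇒ negative)
Invert: 0101011, add 1 → 0101100 = 44, so the value is -44.
(Equivalently: 84 - 2^7 = 84 - 128 = -44.)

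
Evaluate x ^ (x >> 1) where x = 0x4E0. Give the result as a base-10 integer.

1680

x = 10011100000 = 1248
x>>1 = 01001110000
XOR  = 11010010000 = 1680
(x ^ (x >> 1) gives the standard binary-reflected Gray code of x.)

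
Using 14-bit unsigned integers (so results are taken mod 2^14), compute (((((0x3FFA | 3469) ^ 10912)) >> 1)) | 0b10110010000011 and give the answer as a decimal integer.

11951

0x3FFA = 11111111111010
3469 = 00110110001101
→ | → 11111111111111 = 16383
10912 = 10101010100000
→ ^ → 01010101011111 = 5471
→ >> 1 → 00101010101111 = 2735
0b10110010000011 = 10110010000011
→ | → 10111010101111 = 11951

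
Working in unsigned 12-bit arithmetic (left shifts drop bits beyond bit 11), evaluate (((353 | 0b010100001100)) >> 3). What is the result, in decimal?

353 = 000101100001
0b010100001100 = 010100001100
→ | → 010101101101 = 1389
→ >> 3 → 000010101101 = 173

173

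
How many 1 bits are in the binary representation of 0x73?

0x73 = 1110011
Count the 1s: 1 + 1 + 1 + 1 + 1 = 5

5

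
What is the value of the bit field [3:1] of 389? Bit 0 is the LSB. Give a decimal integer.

2

v = 0110000101
Shift right by 1: 011000010
Mask low 3 bits: 010 = 2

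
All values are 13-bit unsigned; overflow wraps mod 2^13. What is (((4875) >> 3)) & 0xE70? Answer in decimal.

4875 = 1001100001011
→ >> 3 → 0001001100001 = 609
0xE70 = 0111001110000
→ & → 0001001100000 = 608

608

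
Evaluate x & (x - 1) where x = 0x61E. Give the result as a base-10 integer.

x = 11000011110 = 1566
x - 1 = 11000011101
AND   = 11000011100 = 1564
(x & (x - 1) clears the lowest set bit of x.)

1564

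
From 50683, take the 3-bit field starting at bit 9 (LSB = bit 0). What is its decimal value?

2

v = 1100010111111011
Shift right by 9: 1100010
Mask low 3 bits: 010 = 2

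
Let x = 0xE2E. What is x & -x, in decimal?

x = 111000101110 = 3630
-x (two's complement) = …000111010010
AND   = 000000000010 = 2
(x & -x isolates the lowest set bit of x.)

2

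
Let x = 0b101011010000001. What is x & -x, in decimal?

x = 101011010000001 = 22145
-x (two's complement) = …010100101111111
AND   = 000000000000001 = 1
(x & -x isolates the lowest set bit of x.)

1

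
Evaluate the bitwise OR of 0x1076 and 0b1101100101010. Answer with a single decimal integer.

0x1076 = 1000001110110
b = 1101100101010
 OR → 1101101111110 = 7038

7038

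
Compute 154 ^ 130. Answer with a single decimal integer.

154 = 10011010
130 = 10000010
XOR → 00011000 = 24

24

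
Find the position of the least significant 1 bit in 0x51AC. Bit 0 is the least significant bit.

2

0x51AC = 101000110101100
Trailing zeros: 2, so the lowest set bit is bit 2 (value 4).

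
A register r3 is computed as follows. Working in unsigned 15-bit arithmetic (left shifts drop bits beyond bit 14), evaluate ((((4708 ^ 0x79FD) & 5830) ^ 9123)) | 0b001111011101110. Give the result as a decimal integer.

16367

4708 = 001001001100100
0x79FD = 111100111111101
→ ^ → 110101110011001 = 27545
5830 = 001011011000110
→ & → 000001010000000 = 640
9123 = 010001110100011
→ ^ → 010000100100011 = 8483
0b001111011101110 = 001111011101110
→ | → 011111111101111 = 16367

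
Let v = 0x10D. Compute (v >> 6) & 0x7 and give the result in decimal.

4

v = 100001101
Shift right by 6: 100
Mask low 3 bits: 100 = 4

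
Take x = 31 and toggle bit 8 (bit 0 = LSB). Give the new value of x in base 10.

287

x = 0000011111
bit 8 is currently 0; toggle it via x ^ (1 << 8) = x ^ 256
→ 0100011111 = 287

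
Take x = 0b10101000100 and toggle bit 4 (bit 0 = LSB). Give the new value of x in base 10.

1364

x = 10101000100
bit 4 is currently 0; toggle it via x ^ (1 << 4) = x ^ 16
→ 10101010100 = 1364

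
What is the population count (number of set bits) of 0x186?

4

0x186 = 110000110
Count the 1s: 1 + 1 + 1 + 1 = 4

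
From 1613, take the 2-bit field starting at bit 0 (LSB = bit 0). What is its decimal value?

v = 0011001001101
Shift right by 0: 0011001001101
Mask low 2 bits: 01 = 1

1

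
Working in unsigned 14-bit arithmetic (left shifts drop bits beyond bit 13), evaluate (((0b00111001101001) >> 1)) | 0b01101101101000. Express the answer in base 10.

0b00111001101001 = 00111001101001
→ >> 1 → 00011100110100 = 1844
0b01101101101000 = 01101101101000
→ | → 01111101111100 = 8060

8060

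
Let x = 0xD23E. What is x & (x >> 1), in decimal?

16414

x = 1101001000111110 = 53822
x>>1 = 0110100100011111
AND  = 0100000000011110 = 16414
(x & (x >> 1) has a 1 wherever x has two consecutive 1 bits.)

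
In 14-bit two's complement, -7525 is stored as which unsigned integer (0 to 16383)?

8859

7525 in 14 bits: 01110101100101
Invert: 10001010011010
Add 1:  10001010011011 = 8859
(Check: 2^14 - 7525 = 16384 - 7525 = 8859.)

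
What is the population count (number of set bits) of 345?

345 = 101011001
Count the 1s: 1 + 1 + 1 + 1 + 1 = 5

5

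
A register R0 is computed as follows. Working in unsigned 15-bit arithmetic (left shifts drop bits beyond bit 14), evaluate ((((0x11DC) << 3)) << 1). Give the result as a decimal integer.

0x11DC = 001000111011100
→ << 3 (mod 2^15) → 000111011100000 = 3808
→ << 1 (mod 2^15) → 001110111000000 = 7616

7616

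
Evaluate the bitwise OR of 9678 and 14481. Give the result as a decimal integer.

15839

9678 = 10010111001110
14481 = 11100010010001
 OR → 11110111011111 = 15839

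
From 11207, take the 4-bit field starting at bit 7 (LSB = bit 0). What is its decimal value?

7

v = 0010101111000111
Shift right by 7: 001010111
Mask low 4 bits: 0111 = 7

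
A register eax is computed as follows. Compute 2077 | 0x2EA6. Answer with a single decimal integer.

11967

2077 = 00100000011101
0x2EA6 = 10111010100110
 OR → 10111010111111 = 11967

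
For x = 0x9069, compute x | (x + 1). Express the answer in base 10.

36971

x = 1001000001101001 = 36969
x + 1 = 1001000001101010
OR    = 1001000001101011 = 36971
(x | (x + 1) sets the lowest cleared bit.)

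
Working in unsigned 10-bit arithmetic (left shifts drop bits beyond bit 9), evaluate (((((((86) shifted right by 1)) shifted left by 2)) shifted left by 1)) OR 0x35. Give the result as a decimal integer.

86 = 0001010110
→ shifted right by 1 → 0000101011 = 43
→ shifted left by 2 (mod 2^10) → 0010101100 = 172
→ shifted left by 1 (mod 2^10) → 0101011000 = 344
0x35 = 0000110101
→ OR → 0101111101 = 381

381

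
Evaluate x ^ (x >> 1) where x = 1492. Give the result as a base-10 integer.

1854

x = 10111010100 = 1492
x>>1 = 01011101010
XOR  = 11100111110 = 1854
(x ^ (x >> 1) gives the standard binary-reflected Gray code of x.)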